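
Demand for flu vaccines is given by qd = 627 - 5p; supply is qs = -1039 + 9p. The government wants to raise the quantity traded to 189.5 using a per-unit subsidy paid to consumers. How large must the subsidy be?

Required subsidy s = 49 per unit

At q = 189.5, invert demand for the buyer price: pb = (627 − 189.5)/5 = 87.5; invert supply for the seller price: ps = (189.5 − (-1039))/9 = 136.5.
The subsidy must fill the gap: s = ps − pb = 136.5 − 87.5 = 49.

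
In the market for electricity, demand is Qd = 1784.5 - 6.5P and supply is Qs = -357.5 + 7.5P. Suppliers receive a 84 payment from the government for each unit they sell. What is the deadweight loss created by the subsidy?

Deadweight loss = 12285

Pre-subsidy: 1784.5 - 6.5P = -357.5 + 7.5P gives P* = 153, Q* = 790.
With the subsidy, sellers receive Ps = Pb + 84 for each unit, where Pb is the price buyers pay.
Supply in terms of Pb becomes Qs = -357.5 + 7.5(Pb + 84) = 272.5 + 7.5Pb. Setting this equal to demand: 1784.5 - 6.5Pb = 272.5 + 7.5Pb, so Pb = 108.
Sellers receive Ps = 108 + 84 = 192; Q' = 1784.5 − 6.5·108 = 1082.5.
The subsidy expands output by 1082.5 − 790 = 292.5 past the efficient level; on those units the gap between marginal cost and willingness to pay runs from 0 up to 84.
DWL = ½ × 84 × 292.5 = 12285.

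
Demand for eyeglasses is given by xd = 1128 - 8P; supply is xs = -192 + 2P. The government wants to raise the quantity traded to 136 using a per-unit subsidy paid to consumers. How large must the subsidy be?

Required subsidy s = 40 per unit

At x = 136, invert demand for the buyer price: Pb = (1128 − 136)/8 = 124; invert supply for the seller price: Ps = (136 − (-192))/2 = 164.
The subsidy must fill the gap: s = Ps − Pb = 164 − 124 = 40.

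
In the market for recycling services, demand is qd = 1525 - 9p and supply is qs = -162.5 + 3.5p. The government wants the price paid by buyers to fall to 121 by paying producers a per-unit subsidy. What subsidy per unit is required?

At a buyer price of 121, quantity demanded is 1525 − 9·121 = 436.
Sellers supply 436 only when they receive ps with -162.5 + 3.5·ps = 436, i.e. ps = 171.
s = ps − pb = 171 − 121 = 50.

Required subsidy s = 50 per unit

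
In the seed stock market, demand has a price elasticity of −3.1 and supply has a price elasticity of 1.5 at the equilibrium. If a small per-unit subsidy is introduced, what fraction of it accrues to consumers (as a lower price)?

For a small subsidy around the equilibrium, the benefit split depends on the relative slopes, which at a point are proportional to the elasticities.
Buyer share = εs/(εs + |εd|) = 1.5/(1.5 + 3.1) = 15/46; seller share = |εd|/(εs + |εd|) = 31/46.

Consumer share = 15/46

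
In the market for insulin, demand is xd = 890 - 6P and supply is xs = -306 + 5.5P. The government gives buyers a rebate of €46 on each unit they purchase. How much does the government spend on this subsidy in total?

Government cost = €18308

Pre-subsidy: 890 - 6P = -306 + 5.5P gives P* = 104, x* = 266.
With the rebate, buyers effectively pay Pb = Ps − 46, where Ps is the price sellers receive.
Demand in terms of Ps becomes xd = 890 − 6(Ps − 46) = 1166 - 6Ps. Setting this equal to supply: 1166 - 6Ps = -306 + 5.5Ps, so Ps = 128.
Buyers pay Pb = 128 − 46 = 82; x' = -306 + 5.5·128 = 398.
Government outlay = subsidy × quantity = 46 × 398 = 18308.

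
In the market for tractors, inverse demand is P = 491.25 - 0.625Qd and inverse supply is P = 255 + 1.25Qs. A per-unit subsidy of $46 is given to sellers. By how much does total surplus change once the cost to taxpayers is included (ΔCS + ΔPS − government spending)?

Pre-subsidy: 491.25 - 0.625Q = 255 + 1.25Q gives Q* = 126 and P* = 412.5.
With the subsidy, sellers receive Ps = Pb + 46 for each unit, where Pb is the price buyers pay.
On the curves, Pb = 491.25 - 0.625Q and Ps = 255 + 1.25Q; the wedge Ps − Pb = 46 gives 255 + 1.25Q − (491.25 - 0.625Q) = 46, so Q' = 2258/15.
Then Pb = 491.25 − 0.625·(2258/15) = 2383/6 and Ps = 255 + 1.25·(2258/15) = 2659/6.
ΔCS = ½(126 + 2258/15)(412.5 − 2383/6) = 95404/45; ΔPS = ½(126 + 2258/15)(2659/6 − 412.5) = 190808/45.
Government spending = 46 × 2258/15 = 103868/15.
Net change = 95404/45 + 190808/45 − 103868/15 = -8464/15. The loss equals the DWL triangle ½·46·368/15.

Net change in total surplus = -8464/15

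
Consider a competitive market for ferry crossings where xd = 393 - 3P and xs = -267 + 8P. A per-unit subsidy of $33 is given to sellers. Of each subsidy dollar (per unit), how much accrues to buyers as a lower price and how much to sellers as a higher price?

Buyers gain $24 per unit; sellers gain $9 per unit

Pre-subsidy: 393 - 3P = -267 + 8P gives P* = 60, x* = 213.
With the subsidy, sellers receive Ps = Pb + 33 for each unit, where Pb is the price buyers pay.
Supply in terms of Pb becomes xs = -267 + 8(Pb + 33) = -3 + 8Pb. Setting this equal to demand: 393 - 3Pb = -3 + 8Pb, so Pb = 36.
Sellers receive Ps = 36 + 33 = 69; x' = 393 − 3·36 = 285.
Buyers' price falls by P* − Pb = 60 − 36 = 24; sellers' price rises by Ps − P* = 69 − 60 = 9.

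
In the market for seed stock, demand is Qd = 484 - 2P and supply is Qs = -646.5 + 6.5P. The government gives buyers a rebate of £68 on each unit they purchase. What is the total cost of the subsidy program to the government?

Government cost = £21896

Pre-subsidy: 484 - 2P = -646.5 + 6.5P gives P* = 133, Q* = 218.
With the rebate, buyers effectively pay Pb = Ps − 68, where Ps is the price sellers receive.
Demand in terms of Ps becomes Qd = 484 − 2(Ps − 68) = 620 - 2Ps. Setting this equal to supply: 620 - 2Ps = -646.5 + 6.5Ps, so Ps = 149.
Buyers pay Pb = 149 − 68 = 81; Q' = -646.5 + 6.5·149 = 322.
Government outlay = subsidy × quantity = 68 × 322 = 21896.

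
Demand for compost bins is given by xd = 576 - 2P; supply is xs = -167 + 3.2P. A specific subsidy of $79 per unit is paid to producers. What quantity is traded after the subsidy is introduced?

Pre-subsidy: 576 - 2P = -167 + 3.2P gives P* = 3715/26, x* = 3773/13.
With the subsidy, sellers receive Ps = Pb + 79 for each unit, where Pb is the price buyers pay.
Supply in terms of Pb becomes xs = -167 + 3.2(Pb + 79) = 85.8 + 3.2Pb. Setting this equal to demand: 576 - 2Pb = 85.8 + 3.2Pb, so Pb = 2451/26.
Sellers receive Ps = 2451/26 + 79 = 4505/26; x' = 576 − 2·(2451/26) = 5037/13.

x' = 5037/13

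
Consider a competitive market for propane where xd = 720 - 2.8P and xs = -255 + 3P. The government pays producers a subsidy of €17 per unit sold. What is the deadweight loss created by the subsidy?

Pre-subsidy: 720 - 2.8P = -255 + 3P gives P* = 4875/29, x* = 7230/29.
With the subsidy, sellers receive Ps = Pb + 17 for each unit, where Pb is the price buyers pay.
Supply in terms of Pb becomes xs = -255 + 3(Pb + 17) = -204 + 3Pb. Setting this equal to demand: 720 - 2.8Pb = -204 + 3Pb, so Pb = 4620/29.
Sellers receive Ps = 4620/29 + 17 = 5113/29; x' = 720 − 2.8·(4620/29) = 7944/29.
The subsidy expands output by 7944/29 − 7230/29 = 714/29 past the efficient level; on those units the gap between marginal cost and willingness to pay runs from 0 up to 17.
DWL = ½ × 17 × 714/29 = 6069/29.

Deadweight loss = 6069/29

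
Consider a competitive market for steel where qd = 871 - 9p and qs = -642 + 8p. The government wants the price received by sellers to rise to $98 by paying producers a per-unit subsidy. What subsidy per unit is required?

At a seller price of 98, quantity supplied is -642 + 8·98 = 142.
Buyers absorb 142 only when they pay pb with 871 − 9·pb = 142, i.e. pb = 81.
s = ps − pb = 98 − 81 = 17.

Required subsidy s = $17 per unit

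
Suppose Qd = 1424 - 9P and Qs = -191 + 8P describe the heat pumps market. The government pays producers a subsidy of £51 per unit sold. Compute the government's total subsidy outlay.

Pre-subsidy: 1424 - 9P = -191 + 8P gives P* = 95, Q* = 569.
With the subsidy, sellers receive Ps = Pb + 51 for each unit, where Pb is the price buyers pay.
Supply in terms of Pb becomes Qs = -191 + 8(Pb + 51) = 217 + 8Pb. Setting this equal to demand: 1424 - 9Pb = 217 + 8Pb, so Pb = 71.
Sellers receive Ps = 71 + 51 = 122; Q' = 1424 − 9·71 = 785.
Government outlay = subsidy × quantity = 51 × 785 = 40035.

Government cost = £40035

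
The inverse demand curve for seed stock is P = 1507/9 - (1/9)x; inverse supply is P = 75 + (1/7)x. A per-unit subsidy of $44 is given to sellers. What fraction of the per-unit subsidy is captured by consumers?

Pre-subsidy: 1507/9 - (1/9)x = 75 + (1/7)x gives x* = 364 and P* = 127.
With the subsidy, sellers receive Ps = Pb + 44 for each unit, where Pb is the price buyers pay.
On the curves, Pb = 1507/9 - (1/9)x and Ps = 75 + (1/7)x; the wedge Ps − Pb = 44 gives 75 + (1/7)x − (1507/9 - (1/9)x) = 44, so x' = 537.25.
Then Pb = 1507/9 − (1/9)·537.25 = 107.75 and Ps = 75 + (1/7)·537.25 = 151.75.
Buyers' price falls by P* − Pb = 127 − 107.75 = 19.25; sellers' price rises by Ps − P* = 151.75 − 127 = 24.75.
So consumers capture 19.25/44 = 0.4375 of each unit of subsidy.

Consumer share = 0.4375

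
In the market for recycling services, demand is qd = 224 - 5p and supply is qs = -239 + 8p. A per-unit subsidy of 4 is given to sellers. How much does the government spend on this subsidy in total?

Pre-subsidy: 224 - 5p = -239 + 8p gives p* = 463/13, q* = 597/13.
With the subsidy, sellers receive ps = pb + 4 for each unit, where pb is the price buyers pay.
Supply in terms of pb becomes qs = -239 + 8(pb + 4) = -207 + 8pb. Setting this equal to demand: 224 - 5pb = -207 + 8pb, so pb = 431/13.
Sellers receive ps = 431/13 + 4 = 483/13; q' = 224 − 5·(431/13) = 757/13.
Government outlay = subsidy × quantity = 4 × 757/13 = 3028/13.

Government cost = 3028/13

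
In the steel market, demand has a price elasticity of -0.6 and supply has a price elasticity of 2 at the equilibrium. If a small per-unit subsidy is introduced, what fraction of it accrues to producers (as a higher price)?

Producer share = 3/13

For a small subsidy around the equilibrium, the benefit split depends on the relative slopes, which at a point are proportional to the elasticities.
Buyer share = εs/(εs + |εd|) = 2/(2 + 0.6) = 10/13; seller share = |εd|/(εs + |εd|) = 3/13.
So producers capture 3/13 of the subsidy.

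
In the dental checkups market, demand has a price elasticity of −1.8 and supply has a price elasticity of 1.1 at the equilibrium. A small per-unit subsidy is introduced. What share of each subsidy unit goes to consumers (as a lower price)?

Consumer share = 11/29

For a small subsidy around the equilibrium, the benefit split depends on the relative slopes, which at a point are proportional to the elasticities.
Buyer share = εs/(εs + |εd|) = 1.1/(1.1 + 1.8) = 11/29; seller share = |εd|/(εs + |εd|) = 18/29.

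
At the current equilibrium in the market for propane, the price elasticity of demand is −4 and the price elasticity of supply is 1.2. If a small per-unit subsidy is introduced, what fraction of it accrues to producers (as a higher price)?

Producer share = 10/13

For a small subsidy around the equilibrium, the benefit split depends on the relative slopes, which at a point are proportional to the elasticities.
Buyer share = εs/(εs + |εd|) = 1.2/(1.2 + 4) = 3/13; seller share = |εd|/(εs + |εd|) = 10/13.
So producers capture 10/13 of the subsidy.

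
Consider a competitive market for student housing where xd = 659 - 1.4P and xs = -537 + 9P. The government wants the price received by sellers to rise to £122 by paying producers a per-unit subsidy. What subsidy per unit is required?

At a seller price of 122, quantity supplied is -537 + 9·122 = 561.
Buyers absorb 561 only when they pay Pb with 659 − 1.4·Pb = 561, i.e. Pb = 70.
s = Ps − Pb = 122 − 70 = 52.

Required subsidy s = £52 per unit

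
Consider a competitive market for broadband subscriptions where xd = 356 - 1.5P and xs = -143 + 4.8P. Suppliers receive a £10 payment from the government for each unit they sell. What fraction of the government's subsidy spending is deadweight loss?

DWL / government spending = 120/5221

Pre-subsidy: 356 - 1.5P = -143 + 4.8P gives P* = 4990/63, x* = 4981/21.
With the subsidy, sellers receive Ps = Pb + 10 for each unit, where Pb is the price buyers pay.
Supply in terms of Pb becomes xs = -143 + 4.8(Pb + 10) = -95 + 4.8Pb. Setting this equal to demand: 356 - 1.5Pb = -95 + 4.8Pb, so Pb = 4510/63.
Sellers receive Ps = 4510/63 + 10 = 5140/63; x' = 356 − 1.5·(4510/63) = 5221/21.
ΔCS = ½(4981/21 + 5221/21)(4990/63 − 4510/63) = 816160/441; ΔPS = ½(4981/21 + 5221/21)(5140/63 − 4990/63) = 255050/441.
Government spending = 10 × 5221/21 = 52210/21.
DWL = ½ × 10 × (5221/21 − 4981/21) = 400/7; fraction = (400/7) / (52210/21) = 120/5221.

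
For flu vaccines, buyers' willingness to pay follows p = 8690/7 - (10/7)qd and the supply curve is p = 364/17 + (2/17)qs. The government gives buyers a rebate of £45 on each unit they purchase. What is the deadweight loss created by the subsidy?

Deadweight loss = 240975/368

Pre-subsidy: 8690/7 - (10/7)q = 364/17 + (2/17)q gives q* = 72591/92 and p* = 5255/46.
With the rebate, buyers effectively pay pb = ps − 45, where ps is the price sellers receive.
On the curves, pb = 8690/7 - (10/7)q and ps = 364/17 + (2/17)q; the wedge ps − pb = 45 gives 364/17 + (2/17)q − (8690/7 - (10/7)q) = 45, so q' = 150537/184.
Then pb = 8690/7 − (10/7)·(150537/184) = 6685/92 and ps = 364/17 + (2/17)·(150537/184) = 10825/92.
The subsidy expands output by 150537/184 − 72591/92 = 5355/184 past the efficient level; on those units the gap between marginal cost and willingness to pay runs from 0 up to 45.
DWL = ½ × 45 × 5355/184 = 240975/368.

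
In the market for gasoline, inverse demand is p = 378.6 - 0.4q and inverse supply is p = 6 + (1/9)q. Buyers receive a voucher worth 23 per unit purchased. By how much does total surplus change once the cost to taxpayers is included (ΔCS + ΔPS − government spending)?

Net change in total surplus = -517.5

Pre-subsidy: 378.6 - 0.4q = 6 + (1/9)q gives q* = 729 and p* = 87.
With the rebate, buyers effectively pay pb = ps − 23, where ps is the price sellers receive.
On the curves, pb = 378.6 - 0.4q and ps = 6 + (1/9)q; the wedge ps − pb = 23 gives 6 + (1/9)q − (378.6 - 0.4q) = 23, so q' = 774.
Then pb = 378.6 − 0.4·774 = 69 and ps = 6 + (1/9)·774 = 92.
ΔCS = ½(729 + 774)(87 − 69) = 13527; ΔPS = ½(729 + 774)(92 − 87) = 3757.5.
Government spending = 23 × 774 = 17802.
Net change = 13527 + 3757.5 − 17802 = -517.5. The loss equals the DWL triangle ½·23·45.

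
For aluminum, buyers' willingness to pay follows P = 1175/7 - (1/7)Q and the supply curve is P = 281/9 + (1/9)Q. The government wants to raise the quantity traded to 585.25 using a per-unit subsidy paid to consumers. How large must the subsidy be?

Required subsidy s = 12 per unit

At Q = 585.25, from the demand curve buyers pay Pb = 1175/7 − (1/7)·585.25 = 84.25; from the supply curve sellers need Ps = 281/9 + (1/9)·585.25 = 96.25.
The subsidy must fill the gap: s = Ps − Pb = 96.25 − 84.25 = 12.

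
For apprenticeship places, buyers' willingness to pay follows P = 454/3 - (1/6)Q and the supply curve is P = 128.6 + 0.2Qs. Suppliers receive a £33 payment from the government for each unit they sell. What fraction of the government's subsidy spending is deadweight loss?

DWL / government spending = 45/152

Pre-subsidy: 454/3 - (1/6)Q = 128.6 + 0.2Q gives Q* = 62 and P* = 141.
With the subsidy, sellers receive Ps = Pb + 33 for each unit, where Pb is the price buyers pay.
On the curves, Pb = 454/3 - (1/6)Q and Ps = 128.6 + 0.2Q; the wedge Ps − Pb = 33 gives 128.6 + 0.2Q − (454/3 - (1/6)Q) = 33, so Q' = 152.
Then Pb = 454/3 − (1/6)·152 = 126 and Ps = 128.6 + 0.2·152 = 159.
ΔCS = ½(62 + 152)(141 − 126) = 1605; ΔPS = ½(62 + 152)(159 − 141) = 1926.
Government spending = 33 × 152 = 5016.
DWL = ½ × 33 × (152 − 62) = 1485; fraction = 1485 / 5016 = 45/152.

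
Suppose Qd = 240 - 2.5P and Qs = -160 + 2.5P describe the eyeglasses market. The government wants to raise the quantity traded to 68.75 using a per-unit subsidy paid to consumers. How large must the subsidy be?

Required subsidy s = 23 per unit

At Q = 68.75, invert demand for the buyer price: Pb = (240 − 68.75)/2.5 = 68.5; invert supply for the seller price: Ps = (68.75 − (-160))/2.5 = 91.5.
The subsidy must fill the gap: s = Ps − Pb = 91.5 − 68.5 = 23.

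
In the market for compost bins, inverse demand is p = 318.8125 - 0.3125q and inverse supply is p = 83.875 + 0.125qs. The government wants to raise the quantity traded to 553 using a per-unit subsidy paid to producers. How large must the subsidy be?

Required subsidy s = 7 per unit

At q = 553, from the demand curve buyers pay pb = 318.8125 − 0.3125·553 = 146; from the supply curve sellers need ps = 83.875 + 0.125·553 = 153.
The subsidy must fill the gap: s = ps − pb = 153 − 146 = 7.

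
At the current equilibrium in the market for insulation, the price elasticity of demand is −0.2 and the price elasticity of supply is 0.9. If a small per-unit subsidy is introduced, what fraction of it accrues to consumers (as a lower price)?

Consumer share = 9/11

For a small subsidy around the equilibrium, the benefit split depends on the relative slopes, which at a point are proportional to the elasticities.
Buyer share = εs/(εs + |εd|) = 0.9/(0.9 + 0.2) = 9/11; seller share = |εd|/(εs + |εd|) = 2/11.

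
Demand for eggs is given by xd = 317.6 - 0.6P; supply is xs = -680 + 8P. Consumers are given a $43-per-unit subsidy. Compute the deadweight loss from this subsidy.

Deadweight loss = $516

Pre-subsidy: 317.6 - 0.6P = -680 + 8P gives P* = 116, x* = 248.
With the rebate, buyers effectively pay Pb = Ps − 43, where Ps is the price sellers receive.
Demand in terms of Ps becomes xd = 317.6 − 0.6(Ps − 43) = 343.4 - 0.6Ps. Setting this equal to supply: 343.4 - 0.6Ps = -680 + 8Ps, so Ps = 119.
Buyers pay Pb = 119 − 43 = 76; x' = -680 + 8·119 = 272.
The subsidy expands output by 272 − 248 = 24 past the efficient level; on those units the gap between marginal cost and willingness to pay runs from 0 up to 43.
DWL = ½ × 43 × 24 = 516.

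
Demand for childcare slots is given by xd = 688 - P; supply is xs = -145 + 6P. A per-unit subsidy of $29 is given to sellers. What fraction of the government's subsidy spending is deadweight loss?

DWL / government spending = 87/4157

Pre-subsidy: 688 - P = -145 + 6P gives P* = 119, x* = 569.
With the subsidy, sellers receive Ps = Pb + 29 for each unit, where Pb is the price buyers pay.
Supply in terms of Pb becomes xs = -145 + 6(Pb + 29) = 29 + 6Pb. Setting this equal to demand: 688 - Pb = 29 + 6Pb, so Pb = 659/7.
Sellers receive Ps = 659/7 + 29 = 862/7; x' = 688 − 1·(659/7) = 4157/7.
ΔCS = ½(569 + 4157/7)(119 − 659/7) = 708180/49; ΔPS = ½(569 + 4157/7)(862/7 − 119) = 118030/49.
Government spending = 29 × 4157/7 = 120553/7.
DWL = ½ × 29 × (4157/7 − 569) = 2523/7; fraction = (2523/7) / (120553/7) = 87/4157.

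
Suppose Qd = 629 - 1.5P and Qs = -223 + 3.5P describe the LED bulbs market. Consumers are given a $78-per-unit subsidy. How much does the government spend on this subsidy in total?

Government cost = $35513.4

Pre-subsidy: 629 - 1.5P = -223 + 3.5P gives P* = 170.4, Q* = 373.4.
With the rebate, buyers effectively pay Pb = Ps − 78, where Ps is the price sellers receive.
Demand in terms of Ps becomes Qd = 629 − 1.5(Ps − 78) = 746 - 1.5Ps. Setting this equal to supply: 746 - 1.5Ps = -223 + 3.5Ps, so Ps = 193.8.
Buyers pay Pb = 193.8 − 78 = 115.8; Q' = -223 + 3.5·193.8 = 455.3.
Government outlay = subsidy × quantity = 78 × 455.3 = 35513.4.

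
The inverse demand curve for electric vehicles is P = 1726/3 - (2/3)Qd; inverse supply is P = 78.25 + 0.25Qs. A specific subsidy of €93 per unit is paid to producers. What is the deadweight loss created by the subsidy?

Deadweight loss = 51894/11

Pre-subsidy: 1726/3 - (2/3)Q = 78.25 + 0.25Q gives Q* = 5965/11 and P* = 2352/11.
With the subsidy, sellers receive Ps = Pb + 93 for each unit, where Pb is the price buyers pay.
On the curves, Pb = 1726/3 - (2/3)Q and Ps = 78.25 + 0.25Q; the wedge Ps − Pb = 93 gives 78.25 + 0.25Q − (1726/3 - (2/3)Q) = 93, so Q' = 7081/11.
Then Pb = 1726/3 − (2/3)·(7081/11) = 1608/11 and Ps = 78.25 + 0.25·(7081/11) = 2631/11.
The subsidy expands output by 7081/11 − 5965/11 = 1116/11 past the efficient level; on those units the gap between marginal cost and willingness to pay runs from 0 up to 93.
DWL = ½ × 93 × 1116/11 = 51894/11.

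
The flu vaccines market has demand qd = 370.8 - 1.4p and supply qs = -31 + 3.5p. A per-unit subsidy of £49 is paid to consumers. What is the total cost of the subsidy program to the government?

Government cost = £14945

Pre-subsidy: 370.8 - 1.4p = -31 + 3.5p gives p* = 82, q* = 256.
With the rebate, buyers effectively pay pb = ps − 49, where ps is the price sellers receive.
Demand in terms of ps becomes qd = 370.8 − 1.4(ps − 49) = 439.4 - 1.4ps. Setting this equal to supply: 439.4 - 1.4ps = -31 + 3.5ps, so ps = 96.
Buyers pay pb = 96 − 49 = 47; q' = -31 + 3.5·96 = 305.
Government outlay = subsidy × quantity = 49 × 305 = 14945.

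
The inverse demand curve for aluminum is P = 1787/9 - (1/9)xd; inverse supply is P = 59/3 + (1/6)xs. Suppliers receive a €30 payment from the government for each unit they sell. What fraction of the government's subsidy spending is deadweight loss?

DWL / government spending = 27/376

Pre-subsidy: 1787/9 - (1/9)x = 59/3 + (1/6)x gives x* = 644 and P* = 127.
With the subsidy, sellers receive Ps = Pb + 30 for each unit, where Pb is the price buyers pay.
On the curves, Pb = 1787/9 - (1/9)x and Ps = 59/3 + (1/6)x; the wedge Ps − Pb = 30 gives 59/3 + (1/6)x − (1787/9 - (1/9)x) = 30, so x' = 752.
Then Pb = 1787/9 − (1/9)·752 = 115 and Ps = 59/3 + (1/6)·752 = 145.
ΔCS = ½(644 + 752)(127 − 115) = 8376; ΔPS = ½(644 + 752)(145 − 127) = 12564.
Government spending = 30 × 752 = 22560.
DWL = ½ × 30 × (752 − 644) = 1620; fraction = 1620 / 22560 = 27/376.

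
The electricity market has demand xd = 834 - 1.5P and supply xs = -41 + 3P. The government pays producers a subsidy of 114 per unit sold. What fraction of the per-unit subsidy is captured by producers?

Pre-subsidy: 834 - 1.5P = -41 + 3P gives P* = 1750/9, x* = 1627/3.
With the subsidy, sellers receive Ps = Pb + 114 for each unit, where Pb is the price buyers pay.
Supply in terms of Pb becomes xs = -41 + 3(Pb + 114) = 301 + 3Pb. Setting this equal to demand: 834 - 1.5Pb = 301 + 3Pb, so Pb = 1066/9.
Sellers receive Ps = 1066/9 + 114 = 2092/9; x' = 834 − 1.5·(1066/9) = 1969/3.
Buyers' price falls by P* − Pb = 1750/9 − 1066/9 = 76; sellers' price rises by Ps − P* = 2092/9 − 1750/9 = 38.
So producers capture 38/114 = 1/3 of each unit of subsidy.

Producer share = 1/3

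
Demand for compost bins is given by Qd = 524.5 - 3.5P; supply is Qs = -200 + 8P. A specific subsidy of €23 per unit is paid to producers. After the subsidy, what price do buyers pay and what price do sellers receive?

Buyers pay €47; sellers receive €70

Pre-subsidy: 524.5 - 3.5P = -200 + 8P gives P* = 63, Q* = 304.
With the subsidy, sellers receive Ps = Pb + 23 for each unit, where Pb is the price buyers pay.
Supply in terms of Pb becomes Qs = -200 + 8(Pb + 23) = -16 + 8Pb. Setting this equal to demand: 524.5 - 3.5Pb = -16 + 8Pb, so Pb = 47.
Sellers receive Ps = 47 + 23 = 70; Q' = 524.5 − 3.5·47 = 360.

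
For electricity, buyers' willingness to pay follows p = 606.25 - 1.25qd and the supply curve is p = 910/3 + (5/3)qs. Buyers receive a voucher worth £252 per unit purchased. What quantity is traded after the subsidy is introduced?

q' = 6659/35

Pre-subsidy: 606.25 - 1.25q = 910/3 + (5/3)q gives q* = 727/7 and p* = 3335/7.
With the rebate, buyers effectively pay pb = ps − 252, where ps is the price sellers receive.
On the curves, pb = 606.25 - 1.25q and ps = 910/3 + (5/3)q; the wedge ps − pb = 252 gives 910/3 + (5/3)q − (606.25 - 1.25q) = 252, so q' = 6659/35.
Then pb = 606.25 − 1.25·(6659/35) = 2579/7 and ps = 910/3 + (5/3)·(6659/35) = 4343/7.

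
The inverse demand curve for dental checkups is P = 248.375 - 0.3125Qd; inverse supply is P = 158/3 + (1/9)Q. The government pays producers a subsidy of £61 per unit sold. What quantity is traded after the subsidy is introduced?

Pre-subsidy: 248.375 - 0.3125Q = 158/3 + (1/9)Q gives Q* = 462 and P* = 104.
With the subsidy, sellers receive Ps = Pb + 61 for each unit, where Pb is the price buyers pay.
On the curves, Pb = 248.375 - 0.3125Q and Ps = 158/3 + (1/9)Q; the wedge Ps − Pb = 61 gives 158/3 + (1/9)Q − (248.375 - 0.3125Q) = 61, so Q' = 606.
Then Pb = 248.375 − 0.3125·606 = 59 and Ps = 158/3 + (1/9)·606 = 120.

Q' = 606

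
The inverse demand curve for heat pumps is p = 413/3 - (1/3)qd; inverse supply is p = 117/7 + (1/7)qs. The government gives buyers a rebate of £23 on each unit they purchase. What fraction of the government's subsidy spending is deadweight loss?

DWL / government spending = 483/6046

Pre-subsidy: 413/3 - (1/3)q = 117/7 + (1/7)q gives q* = 254 and p* = 53.
With the rebate, buyers effectively pay pb = ps − 23, where ps is the price sellers receive.
On the curves, pb = 413/3 - (1/3)q and ps = 117/7 + (1/7)q; the wedge ps − pb = 23 gives 117/7 + (1/7)q − (413/3 - (1/3)q) = 23, so q' = 302.3.
Then pb = 413/3 − (1/3)·302.3 = 36.9 and ps = 117/7 + (1/7)·302.3 = 59.9.
ΔCS = ½(254 + 302.3)(53 − 36.9) = 4478.215; ΔPS = ½(254 + 302.3)(59.9 − 53) = 1919.235.
Government spending = 23 × 302.3 = 6952.9.
DWL = ½ × 23 × (302.3 − 254) = 555.45; fraction = 555.45 / 6952.9 = 483/6046.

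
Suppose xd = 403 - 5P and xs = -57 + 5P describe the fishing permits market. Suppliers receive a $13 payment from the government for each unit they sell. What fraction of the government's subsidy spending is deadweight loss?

DWL / government spending = 65/822

Pre-subsidy: 403 - 5P = -57 + 5P gives P* = 46, x* = 173.
With the subsidy, sellers receive Ps = Pb + 13 for each unit, where Pb is the price buyers pay.
Supply in terms of Pb becomes xs = -57 + 5(Pb + 13) = 8 + 5Pb. Setting this equal to demand: 403 - 5Pb = 8 + 5Pb, so Pb = 39.5.
Sellers receive Ps = 39.5 + 13 = 52.5; x' = 403 − 5·39.5 = 205.5.
ΔCS = ½(173 + 205.5)(46 − 39.5) = 1230.125; ΔPS = ½(173 + 205.5)(52.5 − 46) = 1230.125.
Government spending = 13 × 205.5 = 2671.5.
DWL = ½ × 13 × (205.5 − 173) = 211.25; fraction = 211.25 / 2671.5 = 65/822.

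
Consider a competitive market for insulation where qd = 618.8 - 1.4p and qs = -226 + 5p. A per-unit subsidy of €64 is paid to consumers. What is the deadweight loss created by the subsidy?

Deadweight loss = €2240

Pre-subsidy: 618.8 - 1.4p = -226 + 5p gives p* = 132, q* = 434.
With the rebate, buyers effectively pay pb = ps − 64, where ps is the price sellers receive.
Demand in terms of ps becomes qd = 618.8 − 1.4(ps − 64) = 708.4 - 1.4ps. Setting this equal to supply: 708.4 - 1.4ps = -226 + 5ps, so ps = 146.
Buyers pay pb = 146 − 64 = 82; q' = -226 + 5·146 = 504.
The subsidy expands output by 504 − 434 = 70 past the efficient level; on those units the gap between marginal cost and willingness to pay runs from 0 up to 64.
DWL = ½ × 64 × 70 = 2240.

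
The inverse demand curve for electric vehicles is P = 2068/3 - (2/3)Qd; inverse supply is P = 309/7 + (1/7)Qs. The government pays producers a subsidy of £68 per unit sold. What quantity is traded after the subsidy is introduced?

Q' = 881

Pre-subsidy: 2068/3 - (2/3)Q = 309/7 + (1/7)Q gives Q* = 797 and P* = 158.
With the subsidy, sellers receive Ps = Pb + 68 for each unit, where Pb is the price buyers pay.
On the curves, Pb = 2068/3 - (2/3)Q and Ps = 309/7 + (1/7)Q; the wedge Ps − Pb = 68 gives 309/7 + (1/7)Q − (2068/3 - (2/3)Q) = 68, so Q' = 881.
Then Pb = 2068/3 − (2/3)·881 = 102 and Ps = 309/7 + (1/7)·881 = 170.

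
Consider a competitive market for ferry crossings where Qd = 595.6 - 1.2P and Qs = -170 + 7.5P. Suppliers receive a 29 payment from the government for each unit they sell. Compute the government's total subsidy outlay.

Pre-subsidy: 595.6 - 1.2P = -170 + 7.5P gives P* = 88, Q* = 490.
With the subsidy, sellers receive Ps = Pb + 29 for each unit, where Pb is the price buyers pay.
Supply in terms of Pb becomes Qs = -170 + 7.5(Pb + 29) = 47.5 + 7.5Pb. Setting this equal to demand: 595.6 - 1.2Pb = 47.5 + 7.5Pb, so Pb = 63.
Sellers receive Ps = 63 + 29 = 92; Q' = 595.6 − 1.2·63 = 520.
Government outlay = subsidy × quantity = 29 × 520 = 15080.

Government cost = 15080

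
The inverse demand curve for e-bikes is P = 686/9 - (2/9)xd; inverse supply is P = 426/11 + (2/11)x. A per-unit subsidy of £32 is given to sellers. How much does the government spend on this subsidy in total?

Pre-subsidy: 686/9 - (2/9)x = 426/11 + (2/11)x gives x* = 92.8 and P* = 55.6.
With the subsidy, sellers receive Ps = Pb + 32 for each unit, where Pb is the price buyers pay.
On the curves, Pb = 686/9 - (2/9)x and Ps = 426/11 + (2/11)x; the wedge Ps − Pb = 32 gives 426/11 + (2/11)x − (686/9 - (2/9)x) = 32, so x' = 172.
Then Pb = 686/9 − (2/9)·172 = 38 and Ps = 426/11 + (2/11)·172 = 70.
Government outlay = subsidy × quantity = 32 × 172 = 5504.

Government cost = £5504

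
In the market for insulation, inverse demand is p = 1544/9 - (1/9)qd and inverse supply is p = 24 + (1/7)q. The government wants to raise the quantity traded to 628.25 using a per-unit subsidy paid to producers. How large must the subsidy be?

Required subsidy s = 12 per unit

At q = 628.25, from the demand curve buyers pay pb = 1544/9 − (1/9)·628.25 = 101.75; from the supply curve sellers need ps = 24 + (1/7)·628.25 = 113.75.
The subsidy must fill the gap: s = ps − pb = 113.75 − 101.75 = 12.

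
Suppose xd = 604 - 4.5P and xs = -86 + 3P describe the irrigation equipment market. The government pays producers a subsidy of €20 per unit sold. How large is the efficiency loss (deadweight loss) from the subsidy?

Pre-subsidy: 604 - 4.5P = -86 + 3P gives P* = 92, x* = 190.
With the subsidy, sellers receive Ps = Pb + 20 for each unit, where Pb is the price buyers pay.
Supply in terms of Pb becomes xs = -86 + 3(Pb + 20) = -26 + 3Pb. Setting this equal to demand: 604 - 4.5Pb = -26 + 3Pb, so Pb = 84.
Sellers receive Ps = 84 + 20 = 104; x' = 604 − 4.5·84 = 226.
The subsidy expands output by 226 − 190 = 36 past the efficient level; on those units the gap between marginal cost and willingness to pay runs from 0 up to 20.
DWL = ½ × 20 × 36 = 360.

Deadweight loss = €360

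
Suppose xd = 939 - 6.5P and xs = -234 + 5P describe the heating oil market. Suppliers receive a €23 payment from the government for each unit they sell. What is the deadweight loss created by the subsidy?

Pre-subsidy: 939 - 6.5P = -234 + 5P gives P* = 102, x* = 276.
With the subsidy, sellers receive Ps = Pb + 23 for each unit, where Pb is the price buyers pay.
Supply in terms of Pb becomes xs = -234 + 5(Pb + 23) = -119 + 5Pb. Setting this equal to demand: 939 - 6.5Pb = -119 + 5Pb, so Pb = 92.
Sellers receive Ps = 92 + 23 = 115; x' = 939 − 6.5·92 = 341.
The subsidy expands output by 341 − 276 = 65 past the efficient level; on those units the gap between marginal cost and willingness to pay runs from 0 up to 23.
DWL = ½ × 23 × 65 = 747.5.

Deadweight loss = €747.5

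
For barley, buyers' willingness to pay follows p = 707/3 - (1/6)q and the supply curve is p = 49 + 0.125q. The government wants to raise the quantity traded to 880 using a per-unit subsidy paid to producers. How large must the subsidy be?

Required subsidy s = 70 per unit

At q = 880, from the demand curve buyers pay pb = 707/3 − (1/6)·880 = 89; from the supply curve sellers need ps = 49 + 0.125·880 = 159.
The subsidy must fill the gap: s = ps − pb = 159 − 89 = 70.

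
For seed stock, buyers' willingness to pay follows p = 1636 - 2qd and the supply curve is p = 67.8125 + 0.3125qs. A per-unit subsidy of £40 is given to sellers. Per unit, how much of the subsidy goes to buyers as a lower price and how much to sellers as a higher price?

Pre-subsidy: 1636 - 2q = 67.8125 + 0.3125q gives q* = 25091/37 and p* = 10350/37.
With the subsidy, sellers receive ps = pb + 40 for each unit, where pb is the price buyers pay.
On the curves, pb = 1636 - 2q and ps = 67.8125 + 0.3125q; the wedge ps − pb = 40 gives 67.8125 + 0.3125q − (1636 - 2q) = 40, so q' = 25731/37.
Then pb = 1636 − 2·(25731/37) = 9070/37 and ps = 67.8125 + 0.3125·(25731/37) = 10550/37.
Buyers' price falls by p* − pb = 10350/37 − 9070/37 = 1280/37; sellers' price rises by ps − p* = 10550/37 − 10350/37 = 200/37.

Buyers gain 1280/37 per unit; sellers gain 200/37 per unit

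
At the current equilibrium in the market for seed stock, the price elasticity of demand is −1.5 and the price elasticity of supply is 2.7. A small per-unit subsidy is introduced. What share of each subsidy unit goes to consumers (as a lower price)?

For a small subsidy around the equilibrium, the benefit split depends on the relative slopes, which at a point are proportional to the elasticities.
Buyer share = εs/(εs + |εd|) = 2.7/(2.7 + 1.5) = 9/14; seller share = |εd|/(εs + |εd|) = 5/14.

Consumer share = 9/14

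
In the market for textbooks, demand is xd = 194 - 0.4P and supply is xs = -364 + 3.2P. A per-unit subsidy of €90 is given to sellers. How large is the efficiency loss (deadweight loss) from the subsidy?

Pre-subsidy: 194 - 0.4P = -364 + 3.2P gives P* = 155, x* = 132.
With the subsidy, sellers receive Ps = Pb + 90 for each unit, where Pb is the price buyers pay.
Supply in terms of Pb becomes xs = -364 + 3.2(Pb + 90) = -76 + 3.2Pb. Setting this equal to demand: 194 - 0.4Pb = -76 + 3.2Pb, so Pb = 75.
Sellers receive Ps = 75 + 90 = 165; x' = 194 − 0.4·75 = 164.
The subsidy expands output by 164 − 132 = 32 past the efficient level; on those units the gap between marginal cost and willingness to pay runs from 0 up to 90.
DWL = ½ × 90 × 32 = 1440.

Deadweight loss = €1440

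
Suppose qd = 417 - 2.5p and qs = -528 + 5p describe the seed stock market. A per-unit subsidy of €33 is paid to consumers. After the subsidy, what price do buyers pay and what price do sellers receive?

Buyers pay €104; sellers receive €137

Pre-subsidy: 417 - 2.5p = -528 + 5p gives p* = 126, q* = 102.
With the rebate, buyers effectively pay pb = ps − 33, where ps is the price sellers receive.
Demand in terms of ps becomes qd = 417 − 2.5(ps − 33) = 499.5 - 2.5ps. Setting this equal to supply: 499.5 - 2.5ps = -528 + 5ps, so ps = 137.
Buyers pay pb = 137 − 33 = 104; q' = -528 + 5·137 = 157.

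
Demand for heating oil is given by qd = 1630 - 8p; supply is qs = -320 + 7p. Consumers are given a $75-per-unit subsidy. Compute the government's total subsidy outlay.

Government cost = $65250

Pre-subsidy: 1630 - 8p = -320 + 7p gives p* = 130, q* = 590.
With the rebate, buyers effectively pay pb = ps − 75, where ps is the price sellers receive.
Demand in terms of ps becomes qd = 1630 − 8(ps − 75) = 2230 - 8ps. Setting this equal to supply: 2230 - 8ps = -320 + 7ps, so ps = 170.
Buyers pay pb = 170 − 75 = 95; q' = -320 + 7·170 = 870.
Government outlay = subsidy × quantity = 75 × 870 = 65250.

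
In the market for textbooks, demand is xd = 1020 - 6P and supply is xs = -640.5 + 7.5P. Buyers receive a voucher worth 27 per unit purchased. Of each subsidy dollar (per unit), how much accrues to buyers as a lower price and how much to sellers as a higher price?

Pre-subsidy: 1020 - 6P = -640.5 + 7.5P gives P* = 123, x* = 282.
With the rebate, buyers effectively pay Pb = Ps − 27, where Ps is the price sellers receive.
Demand in terms of Ps becomes xd = 1020 − 6(Ps − 27) = 1182 - 6Ps. Setting this equal to supply: 1182 - 6Ps = -640.5 + 7.5Ps, so Ps = 135.
Buyers pay Pb = 135 − 27 = 108; x' = -640.5 + 7.5·135 = 372.
Buyers' price falls by P* − Pb = 123 − 108 = 15; sellers' price rises by Ps − P* = 135 − 123 = 12.

Buyers gain 15 per unit; sellers gain 12 per unit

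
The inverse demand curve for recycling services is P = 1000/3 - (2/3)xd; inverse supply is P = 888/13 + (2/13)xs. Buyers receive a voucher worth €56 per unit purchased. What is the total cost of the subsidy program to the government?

Pre-subsidy: 1000/3 - (2/3)x = 888/13 + (2/13)x gives x* = 323 and P* = 118.
With the rebate, buyers effectively pay Pb = Ps − 56, where Ps is the price sellers receive.
On the curves, Pb = 1000/3 - (2/3)x and Ps = 888/13 + (2/13)x; the wedge Ps − Pb = 56 gives 888/13 + (2/13)x − (1000/3 - (2/3)x) = 56, so x' = 391.25.
Then Pb = 1000/3 − (2/3)·391.25 = 72.5 and Ps = 888/13 + (2/13)·391.25 = 128.5.
Government outlay = subsidy × quantity = 56 × 391.25 = 21910.

Government cost = €21910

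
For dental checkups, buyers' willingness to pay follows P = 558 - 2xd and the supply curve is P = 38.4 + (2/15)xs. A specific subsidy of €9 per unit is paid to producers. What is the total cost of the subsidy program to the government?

Government cost = €2230.03125

Pre-subsidy: 558 - 2x = 38.4 + (2/15)x gives x* = 243.5625 and P* = 70.875.
With the subsidy, sellers receive Ps = Pb + 9 for each unit, where Pb is the price buyers pay.
On the curves, Pb = 558 - 2x and Ps = 38.4 + (2/15)x; the wedge Ps − Pb = 9 gives 38.4 + (2/15)x − (558 - 2x) = 9, so x' = 247.78125.
Then Pb = 558 − 2·247.78125 = 62.4375 and Ps = 38.4 + (2/15)·247.78125 = 71.4375.
Government outlay = subsidy × quantity = 9 × 247.78125 = 2230.03125.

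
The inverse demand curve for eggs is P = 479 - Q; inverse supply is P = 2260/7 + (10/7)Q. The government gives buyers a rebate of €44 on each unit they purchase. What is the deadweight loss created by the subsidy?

Pre-subsidy: 479 - Q = 2260/7 + (10/7)Q gives Q* = 1093/17 and P* = 7050/17.
With the rebate, buyers effectively pay Pb = Ps − 44, where Ps is the price sellers receive.
On the curves, Pb = 479 - Q and Ps = 2260/7 + (10/7)Q; the wedge Ps − Pb = 44 gives 2260/7 + (10/7)Q − (479 - Q) = 44, so Q' = 1401/17.
Then Pb = 479 − 1·(1401/17) = 6742/17 and Ps = 2260/7 + (10/7)·(1401/17) = 7490/17.
The subsidy expands output by 1401/17 − 1093/17 = 308/17 past the efficient level; on those units the gap between marginal cost and willingness to pay runs from 0 up to 44.
DWL = ½ × 44 × 308/17 = 6776/17.

Deadweight loss = 6776/17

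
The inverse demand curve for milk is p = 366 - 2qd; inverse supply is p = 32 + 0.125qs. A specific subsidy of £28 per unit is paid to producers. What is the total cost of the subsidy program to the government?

Government cost = 81088/17

Pre-subsidy: 366 - 2q = 32 + 0.125q gives q* = 2672/17 and p* = 878/17.
With the subsidy, sellers receive ps = pb + 28 for each unit, where pb is the price buyers pay.
On the curves, pb = 366 - 2q and ps = 32 + 0.125q; the wedge ps − pb = 28 gives 32 + 0.125q − (366 - 2q) = 28, so q' = 2896/17.
Then pb = 366 − 2·(2896/17) = 430/17 and ps = 32 + 0.125·(2896/17) = 906/17.
Government outlay = subsidy × quantity = 28 × 2896/17 = 81088/17.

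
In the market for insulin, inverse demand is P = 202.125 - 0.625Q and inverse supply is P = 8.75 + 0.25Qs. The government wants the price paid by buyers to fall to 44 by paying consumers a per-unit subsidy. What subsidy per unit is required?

Required subsidy s = 28 per unit

At a buyer price of 44, quantity demanded is 323.4 − 1.6·44 = 253.
Sellers supply 253 only when they receive Ps = 8.75 + 0.25·253 = 72.
s = Ps − Pb = 72 − 44 = 28.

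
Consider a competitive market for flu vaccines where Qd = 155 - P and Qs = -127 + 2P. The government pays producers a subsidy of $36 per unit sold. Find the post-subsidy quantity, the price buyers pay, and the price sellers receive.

Q' = 85; buyers pay $70; sellers receive $106

Pre-subsidy: 155 - P = -127 + 2P gives P* = 94, Q* = 61.
With the subsidy, sellers receive Ps = Pb + 36 for each unit, where Pb is the price buyers pay.
Supply in terms of Pb becomes Qs = -127 + 2(Pb + 36) = -55 + 2Pb. Setting this equal to demand: 155 - Pb = -55 + 2Pb, so Pb = 70.
Sellers receive Ps = 70 + 36 = 106; Q' = 155 − 1·70 = 85.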